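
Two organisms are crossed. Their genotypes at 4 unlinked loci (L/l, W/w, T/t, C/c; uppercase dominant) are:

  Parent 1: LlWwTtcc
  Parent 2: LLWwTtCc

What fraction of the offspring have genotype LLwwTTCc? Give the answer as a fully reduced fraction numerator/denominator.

P(LLwwTTCc) = 1/64

LlWwTtcc gametes: LWTc×2, LWtc×2, LwTc×2, Lwtc×2, lWTc×2, lWtc×2, lwTc×2, lwtc×2
LLWwTtCc gametes: LWTC×2, LWTc×2, LWtC×2, LWtc×2, LwTC×2, LwTc×2, LwtC×2, Lwtc×2
LlWwTtcc×LLWwTtCc grid (16·16=256): LLWWTTCc=4 LLWWTTcc=4 LLWWTtCc=8 LLWWTtcc=8 LLWWttCc=4 LLWWttcc=4 LLWwTTCc=8 LLWwTTcc=8 LLWwTtCc=16 LLWwTtcc=16 LLWwttCc=8 LLWwttcc=8 LLwwTTCc=4 LLwwTTcc=4 LLwwTtCc=8 LLwwTtcc=8 LLwwttCc=4 LLwwttcc=4 LlWWTTCc=4 LlWWTTcc=4 LlWWTtCc=8 LlWWTtcc=8 LlWWttCc=4 LlWWttcc=4 LlWwTTCc=8 LlWwTTcc=8 LlWwTtCc=16 LlWwTtcc=16 LlWwttCc=8 LlWwttcc=8 LlwwTTCc=4 LlwwTTcc=4 LlwwTtCc=8 LlwwTtcc=8 LlwwttCc=4 Llwwttcc=4
LLwwTTCc hits 4/256; gcd=4; 4÷4/256÷4 = 1/64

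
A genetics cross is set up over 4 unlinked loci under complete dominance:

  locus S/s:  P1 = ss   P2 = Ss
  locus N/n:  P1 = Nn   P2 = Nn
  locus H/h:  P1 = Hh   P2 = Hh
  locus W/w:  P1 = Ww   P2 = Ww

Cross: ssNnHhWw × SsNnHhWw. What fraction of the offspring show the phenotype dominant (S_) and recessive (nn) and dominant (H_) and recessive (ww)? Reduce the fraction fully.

P(S_ nn H_ ww) = 3/128

ssNnHhWw gametes: sNHW×2, sNHw×2, sNhW×2, sNhw×2, snHW×2, snHw×2, snhW×2, snhw×2
SsNnHhWw gametes: SNHW×1, SNHw×1, SNhW×1, SNhw×1, SnHW×1, SnHw×1, SnhW×1, Snhw×1, sNHW×1, sNHw×1, sNhW×1, sNhw×1, snHW×1, snHw×1, snhW×1, snhw×1
ssNnHhWw×SsNnHhWw grid (16·16=256): SsNNHHWW=2 SsNNHHWw=4 SsNNHHww=2 SsNNHhWW=4 SsNNHhWw=8 SsNNHhww=4 SsNNhhWW=2 SsNNhhWw=4 SsNNhhww=2 SsNnHHWW=4 SsNnHHWw=8 SsNnHHww=4 SsNnHhWW=8 SsNnHhWw=16 SsNnHhww=8 SsNnhhWW=4 SsNnhhWw=8 SsNnhhww=4 SsnnHHWW=2 SsnnHHWw=4 SsnnHHww=2 SsnnHhWW=4 SsnnHhWw=8 SsnnHhww=4 SsnnhhWW=2 SsnnhhWw=4 Ssnnhhww=2 ssNNHHWW=2 ssNNHHWw=4 ssNNHHww=2 ssNNHhWW=4 ssNNHhWw=8 ssNNHhww=4 ssNNhhWW=2 ssNNhhWw=4 ssNNhhww=2 ssNnHHWW=4 ssNnHHWw=8 ssNnHHww=4 ssNnHhWW=8 ssNnHhWw=16 ssNnHhww=8 ssNnhhWW=4 ssNnhhWw=8 ssNnhhww=4 ssnnHHWW=2 ssnnHHWw=4 ssnnHHww=2 ssnnHhWW=4 ssnnHhWw=8 ssnnHhww=4 ssnnhhWW=2 ssnnhhWw=4 ssnnhhww=2
S_ nn H_ ww hits 6/256; gcd=2; 6÷2/256÷2 = 3/128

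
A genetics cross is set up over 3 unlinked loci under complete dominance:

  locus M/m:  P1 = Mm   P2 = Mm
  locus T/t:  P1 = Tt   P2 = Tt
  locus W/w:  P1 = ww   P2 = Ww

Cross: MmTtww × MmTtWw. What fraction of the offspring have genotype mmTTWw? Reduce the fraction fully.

P(mmTTWw) = 1/32

MmTtww gametes: MTw×2, Mtw×2, mTw×2, mtw×2
MmTtWw gametes: MTW×1, MTw×1, MtW×1, Mtw×1, mTW×1, mTw×1, mtW×1, mtw×1
MmTtww×MmTtWw grid (8·8=64): MMTTWw=2 MMTTww=2 MMTtWw=4 MMTtww=4 MMttWw=2 MMttww=2 MmTTWw=4 MmTTww=4 MmTtWw=8 MmTtww=8 MmttWw=4 Mmttww=4 mmTTWw=2 mmTTww=2 mmTtWw=4 mmTtww=4 mmttWw=2 mmttww=2
mmTTWw hits 2/64; gcd=2; 2÷2/64÷2 = 1/32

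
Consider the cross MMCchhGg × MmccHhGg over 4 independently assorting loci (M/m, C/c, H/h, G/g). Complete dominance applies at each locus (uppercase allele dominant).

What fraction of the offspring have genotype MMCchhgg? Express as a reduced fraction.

P(MMCchhgg) = 1/32

MMCchhGg gametes: MChG×4, MChg×4, MchG×4, Mchg×4
MmccHhGg gametes: McHG×2, McHg×2, MchG×2, Mchg×2, mcHG×2, mcHg×2, mchG×2, mchg×2
MMCchhGg×MmccHhGg grid (16·16=256): MMCcHhGG=8 MMCcHhGg=16 MMCcHhgg=8 MMCchhGG=8 MMCchhGg=16 MMCchhgg=8 MMccHhGG=8 MMccHhGg=16 MMccHhgg=8 MMcchhGG=8 MMcchhGg=16 MMcchhgg=8 MmCcHhGG=8 MmCcHhGg=16 MmCcHhgg=8 MmCchhGG=8 MmCchhGg=16 MmCchhgg=8 MmccHhGG=8 MmccHhGg=16 MmccHhgg=8 MmcchhGG=8 MmcchhGg=16 Mmcchhgg=8
MMCchhgg hits 8/256; gcd=8; 8÷8/256÷8 = 1/32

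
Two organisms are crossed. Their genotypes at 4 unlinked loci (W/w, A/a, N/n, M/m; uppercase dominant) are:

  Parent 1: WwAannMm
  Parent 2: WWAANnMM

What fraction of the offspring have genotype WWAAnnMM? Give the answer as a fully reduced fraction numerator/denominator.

WwAannMm gametes: WAnM×2, WAnm×2, WanM×2, Wanm×2, wAnM×2, wAnm×2, wanM×2, wanm×2
WWAANnMM gametes: WANM×8, WAnM×8
WwAannMm×WWAANnMM grid (16·16=256): WWAANnMM=16 WWAANnMm=16 WWAAnnMM=16 WWAAnnMm=16 WWAaNnMM=16 WWAaNnMm=16 WWAannMM=16 WWAannMm=16 WwAANnMM=16 WwAANnMm=16 WwAAnnMM=16 WwAAnnMm=16 WwAaNnMM=16 WwAaNnMm=16 WwAannMM=16 WwAannMm=16
WWAAnnMM hits 16/256; gcd=16; 16÷16/256÷16 = 1/16

P(WWAAnnMM) = 1/16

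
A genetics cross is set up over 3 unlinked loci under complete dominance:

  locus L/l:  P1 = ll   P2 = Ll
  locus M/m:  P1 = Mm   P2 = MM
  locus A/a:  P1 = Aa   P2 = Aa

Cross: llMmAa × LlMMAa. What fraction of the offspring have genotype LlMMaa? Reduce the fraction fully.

P(LlMMaa) = 1/16

llMmAa gametes: lMA×2, lMa×2, lmA×2, lma×2
LlMMAa gametes: LMA×2, LMa×2, lMA×2, lMa×2
llMmAa×LlMMAa grid (8·8=64): LlMMAA=4 LlMMAa=8 LlMMaa=4 LlMmAA=4 LlMmAa=8 LlMmaa=4 llMMAA=4 llMMAa=8 llMMaa=4 llMmAA=4 llMmAa=8 llMmaa=4
LlMMaa hits 4/64; gcd=4; 4÷4/64÷4 = 1/16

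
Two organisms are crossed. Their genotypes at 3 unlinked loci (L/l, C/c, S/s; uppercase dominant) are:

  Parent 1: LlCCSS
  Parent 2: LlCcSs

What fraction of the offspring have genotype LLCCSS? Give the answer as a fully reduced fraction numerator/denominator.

P(LLCCSS) = 1/16

LlCCSS gametes: LCS×4, lCS×4
LlCcSs gametes: LCS×1, LCs×1, LcS×1, Lcs×1, lCS×1, lCs×1, lcS×1, lcs×1
LlCCSS×LlCcSs grid (8·8=64): LLCCSS=4 LLCCSs=4 LLCcSS=4 LLCcSs=4 LlCCSS=8 LlCCSs=8 LlCcSS=8 LlCcSs=8 llCCSS=4 llCCSs=4 llCcSS=4 llCcSs=4
LLCCSS hits 4/64; gcd=4; 4÷4/64÷4 = 1/16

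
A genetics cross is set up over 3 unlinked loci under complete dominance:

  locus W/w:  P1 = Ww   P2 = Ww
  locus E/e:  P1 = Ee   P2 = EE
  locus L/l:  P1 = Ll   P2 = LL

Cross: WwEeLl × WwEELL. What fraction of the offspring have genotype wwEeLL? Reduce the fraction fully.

P(wwEeLL) = 1/16

WwEeLl gametes: WEL×1, WEl×1, WeL×1, Wel×1, wEL×1, wEl×1, weL×1, wel×1
WwEELL gametes: WEL×4, wEL×4
WwEeLl×WwEELL grid (8·8=64): WWEELL=4 WWEELl=4 WWEeLL=4 WWEeLl=4 WwEELL=8 WwEELl=8 WwEeLL=8 WwEeLl=8 wwEELL=4 wwEELl=4 wwEeLL=4 wwEeLl=4
wwEeLL hits 4/64; gcd=4; 4÷4/64÷4 = 1/16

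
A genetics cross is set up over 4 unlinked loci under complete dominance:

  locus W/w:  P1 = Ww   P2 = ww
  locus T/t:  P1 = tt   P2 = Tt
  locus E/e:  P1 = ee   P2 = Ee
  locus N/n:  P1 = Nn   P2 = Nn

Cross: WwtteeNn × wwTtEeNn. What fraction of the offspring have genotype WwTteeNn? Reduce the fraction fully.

WwtteeNn gametes: WteN×4, Wten×4, wteN×4, wten×4
wwTtEeNn gametes: wTEN×2, wTEn×2, wTeN×2, wTen×2, wtEN×2, wtEn×2, wteN×2, wten×2
WwtteeNn×wwTtEeNn grid (16·16=256): WwTtEeNN=8 WwTtEeNn=16 WwTtEenn=8 WwTteeNN=8 WwTteeNn=16 WwTteenn=8 WwttEeNN=8 WwttEeNn=16 WwttEenn=8 WwtteeNN=8 WwtteeNn=16 Wwtteenn=8 wwTtEeNN=8 wwTtEeNn=16 wwTtEenn=8 wwTteeNN=8 wwTteeNn=16 wwTteenn=8 wwttEeNN=8 wwttEeNn=16 wwttEenn=8 wwtteeNN=8 wwtteeNn=16 wwtteenn=8
WwTteeNn hits 16/256; gcd=16; 16÷16/256÷16 = 1/16

P(WwTteeNn) = 1/16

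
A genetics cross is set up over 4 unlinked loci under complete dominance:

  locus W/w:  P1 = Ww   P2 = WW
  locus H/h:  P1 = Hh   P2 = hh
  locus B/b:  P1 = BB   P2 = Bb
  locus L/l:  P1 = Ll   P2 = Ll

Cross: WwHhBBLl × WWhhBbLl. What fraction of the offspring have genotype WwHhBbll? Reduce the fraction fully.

WwHhBBLl gametes: WHBL×2, WHBl×2, WhBL×2, WhBl×2, wHBL×2, wHBl×2, whBL×2, whBl×2
WWhhBbLl gametes: WhBL×4, WhBl×4, WhbL×4, Whbl×4
WwHhBBLl×WWhhBbLl grid (16·16=256): WWHhBBLL=8 WWHhBBLl=16 WWHhBBll=8 WWHhBbLL=8 WWHhBbLl=16 WWHhBbll=8 WWhhBBLL=8 WWhhBBLl=16 WWhhBBll=8 WWhhBbLL=8 WWhhBbLl=16 WWhhBbll=8 WwHhBBLL=8 WwHhBBLl=16 WwHhBBll=8 WwHhBbLL=8 WwHhBbLl=16 WwHhBbll=8 WwhhBBLL=8 WwhhBBLl=16 WwhhBBll=8 WwhhBbLL=8 WwhhBbLl=16 WwhhBbll=8
WwHhBbll hits 8/256; gcd=8; 8÷8/256÷8 = 1/32

P(WwHhBbll) = 1/32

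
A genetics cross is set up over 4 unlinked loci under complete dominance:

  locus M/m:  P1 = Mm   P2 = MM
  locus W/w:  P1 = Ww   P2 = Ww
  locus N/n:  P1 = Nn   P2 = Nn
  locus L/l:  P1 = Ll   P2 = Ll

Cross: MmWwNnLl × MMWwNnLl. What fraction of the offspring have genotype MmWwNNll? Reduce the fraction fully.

P(MmWwNNll) = 1/64

MmWwNnLl gametes: MWNL×1, MWNl×1, MWnL×1, MWnl×1, MwNL×1, MwNl×1, MwnL×1, Mwnl×1, mWNL×1, mWNl×1, mWnL×1, mWnl×1, mwNL×1, mwNl×1, mwnL×1, mwnl×1
MMWwNnLl gametes: MWNL×2, MWNl×2, MWnL×2, MWnl×2, MwNL×2, MwNl×2, MwnL×2, Mwnl×2
MmWwNnLl×MMWwNnLl grid (16·16=256): MMWWNNLL=2 MMWWNNLl=4 MMWWNNll=2 MMWWNnLL=4 MMWWNnLl=8 MMWWNnll=4 MMWWnnLL=2 MMWWnnLl=4 MMWWnnll=2 MMWwNNLL=4 MMWwNNLl=8 MMWwNNll=4 MMWwNnLL=8 MMWwNnLl=16 MMWwNnll=8 MMWwnnLL=4 MMWwnnLl=8 MMWwnnll=4 MMwwNNLL=2 MMwwNNLl=4 MMwwNNll=2 MMwwNnLL=4 MMwwNnLl=8 MMwwNnll=4 MMwwnnLL=2 MMwwnnLl=4 MMwwnnll=2 MmWWNNLL=2 MmWWNNLl=4 MmWWNNll=2 MmWWNnLL=4 MmWWNnLl=8 MmWWNnll=4 MmWWnnLL=2 MmWWnnLl=4 MmWWnnll=2 MmWwNNLL=4 MmWwNNLl=8 MmWwNNll=4 MmWwNnLL=8 MmWwNnLl=16 MmWwNnll=8 MmWwnnLL=4 MmWwnnLl=8 MmWwnnll=4 MmwwNNLL=2 MmwwNNLl=4 MmwwNNll=2 MmwwNnLL=4 MmwwNnLl=8 MmwwNnll=4 MmwwnnLL=2 MmwwnnLl=4 Mmwwnnll=2
MmWwNNll hits 4/256; gcd=4; 4÷4/256÷4 = 1/64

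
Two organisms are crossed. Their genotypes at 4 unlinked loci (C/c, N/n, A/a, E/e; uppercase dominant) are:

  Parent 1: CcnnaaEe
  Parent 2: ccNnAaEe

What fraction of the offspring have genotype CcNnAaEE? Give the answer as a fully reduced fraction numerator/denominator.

P(CcNnAaEE) = 1/32

CcnnaaEe gametes: CnaE×4, Cnae×4, cnaE×4, cnae×4
ccNnAaEe gametes: cNAE×2, cNAe×2, cNaE×2, cNae×2, cnAE×2, cnAe×2, cnaE×2, cnae×2
CcnnaaEe×ccNnAaEe grid (16·16=256): CcNnAaEE=8 CcNnAaEe=16 CcNnAaee=8 CcNnaaEE=8 CcNnaaEe=16 CcNnaaee=8 CcnnAaEE=8 CcnnAaEe=16 CcnnAaee=8 CcnnaaEE=8 CcnnaaEe=16 Ccnnaaee=8 ccNnAaEE=8 ccNnAaEe=16 ccNnAaee=8 ccNnaaEE=8 ccNnaaEe=16 ccNnaaee=8 ccnnAaEE=8 ccnnAaEe=16 ccnnAaee=8 ccnnaaEE=8 ccnnaaEe=16 ccnnaaee=8
CcNnAaEE hits 8/256; gcd=8; 8÷8/256÷8 = 1/32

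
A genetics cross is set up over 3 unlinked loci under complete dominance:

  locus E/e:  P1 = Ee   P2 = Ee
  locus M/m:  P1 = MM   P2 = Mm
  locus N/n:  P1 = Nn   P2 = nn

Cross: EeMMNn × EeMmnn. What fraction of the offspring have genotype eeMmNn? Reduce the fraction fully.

EeMMNn gametes: EMN×2, EMn×2, eMN×2, eMn×2
EeMmnn gametes: EMn×2, Emn×2, eMn×2, emn×2
EeMMNn×EeMmnn grid (8·8=64): EEMMNn=4 EEMMnn=4 EEMmNn=4 EEMmnn=4 EeMMNn=8 EeMMnn=8 EeMmNn=8 EeMmnn=8 eeMMNn=4 eeMMnn=4 eeMmNn=4 eeMmnn=4
eeMmNn hits 4/64; gcd=4; 4÷4/64÷4 = 1/16

P(eeMmNn) = 1/16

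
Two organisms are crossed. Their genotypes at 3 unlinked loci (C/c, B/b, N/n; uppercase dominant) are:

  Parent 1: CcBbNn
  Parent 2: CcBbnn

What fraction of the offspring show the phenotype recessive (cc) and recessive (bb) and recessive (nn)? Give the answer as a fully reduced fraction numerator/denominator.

CcBbNn gametes: CBN×1, CBn×1, CbN×1, Cbn×1, cBN×1, cBn×1, cbN×1, cbn×1
CcBbnn gametes: CBn×2, Cbn×2, cBn×2, cbn×2
CcBbNn×CcBbnn grid (8·8=64): CCBBNn=2 CCBBnn=2 CCBbNn=4 CCBbnn=4 CCbbNn=2 CCbbnn=2 CcBBNn=4 CcBBnn=4 CcBbNn=8 CcBbnn=8 CcbbNn=4 Ccbbnn=4 ccBBNn=2 ccBBnn=2 ccBbNn=4 ccBbnn=4 ccbbNn=2 ccbbnn=2
cc bb nn hits 2/64; gcd=2; 2÷2/64÷2 = 1/32

P(cc bb nn) = 1/32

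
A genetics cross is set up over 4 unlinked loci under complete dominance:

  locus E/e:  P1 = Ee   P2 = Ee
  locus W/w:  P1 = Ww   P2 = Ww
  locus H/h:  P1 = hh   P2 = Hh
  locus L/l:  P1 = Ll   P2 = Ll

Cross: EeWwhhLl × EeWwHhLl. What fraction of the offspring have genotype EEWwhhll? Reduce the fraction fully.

EeWwhhLl gametes: EWhL×2, EWhl×2, EwhL×2, Ewhl×2, eWhL×2, eWhl×2, ewhL×2, ewhl×2
EeWwHhLl gametes: EWHL×1, EWHl×1, EWhL×1, EWhl×1, EwHL×1, EwHl×1, EwhL×1, Ewhl×1, eWHL×1, eWHl×1, eWhL×1, eWhl×1, ewHL×1, ewHl×1, ewhL×1, ewhl×1
EeWwhhLl×EeWwHhLl grid (16·16=256): EEWWHhLL=2 EEWWHhLl=4 EEWWHhll=2 EEWWhhLL=2 EEWWhhLl=4 EEWWhhll=2 EEWwHhLL=4 EEWwHhLl=8 EEWwHhll=4 EEWwhhLL=4 EEWwhhLl=8 EEWwhhll=4 EEwwHhLL=2 EEwwHhLl=4 EEwwHhll=2 EEwwhhLL=2 EEwwhhLl=4 EEwwhhll=2 EeWWHhLL=4 EeWWHhLl=8 EeWWHhll=4 EeWWhhLL=4 EeWWhhLl=8 EeWWhhll=4 EeWwHhLL=8 EeWwHhLl=16 EeWwHhll=8 EeWwhhLL=8 EeWwhhLl=16 EeWwhhll=8 EewwHhLL=4 EewwHhLl=8 EewwHhll=4 EewwhhLL=4 EewwhhLl=8 Eewwhhll=4 eeWWHhLL=2 eeWWHhLl=4 eeWWHhll=2 eeWWhhLL=2 eeWWhhLl=4 eeWWhhll=2 eeWwHhLL=4 eeWwHhLl=8 eeWwHhll=4 eeWwhhLL=4 eeWwhhLl=8 eeWwhhll=4 eewwHhLL=2 eewwHhLl=4 eewwHhll=2 eewwhhLL=2 eewwhhLl=4 eewwhhll=2
EEWwhhll hits 4/256; gcd=4; 4÷4/256÷4 = 1/64

P(EEWwhhll) = 1/64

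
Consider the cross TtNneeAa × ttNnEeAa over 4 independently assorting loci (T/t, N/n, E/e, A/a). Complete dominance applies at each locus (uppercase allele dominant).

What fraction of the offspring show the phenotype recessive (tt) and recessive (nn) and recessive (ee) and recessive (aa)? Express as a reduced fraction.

P(tt nn ee aa) = 1/64

TtNneeAa gametes: TNeA×2, TNea×2, TneA×2, Tnea×2, tNeA×2, tNea×2, tneA×2, tnea×2
ttNnEeAa gametes: tNEA×2, tNEa×2, tNeA×2, tNea×2, tnEA×2, tnEa×2, tneA×2, tnea×2
TtNneeAa×ttNnEeAa grid (16·16=256): TtNNEeAA=4 TtNNEeAa=8 TtNNEeaa=4 TtNNeeAA=4 TtNNeeAa=8 TtNNeeaa=4 TtNnEeAA=8 TtNnEeAa=16 TtNnEeaa=8 TtNneeAA=8 TtNneeAa=16 TtNneeaa=8 TtnnEeAA=4 TtnnEeAa=8 TtnnEeaa=4 TtnneeAA=4 TtnneeAa=8 Ttnneeaa=4 ttNNEeAA=4 ttNNEeAa=8 ttNNEeaa=4 ttNNeeAA=4 ttNNeeAa=8 ttNNeeaa=4 ttNnEeAA=8 ttNnEeAa=16 ttNnEeaa=8 ttNneeAA=8 ttNneeAa=16 ttNneeaa=8 ttnnEeAA=4 ttnnEeAa=8 ttnnEeaa=4 ttnneeAA=4 ttnneeAa=8 ttnneeaa=4
tt nn ee aa hits 4/256; gcd=4; 4÷4/256÷4 = 1/64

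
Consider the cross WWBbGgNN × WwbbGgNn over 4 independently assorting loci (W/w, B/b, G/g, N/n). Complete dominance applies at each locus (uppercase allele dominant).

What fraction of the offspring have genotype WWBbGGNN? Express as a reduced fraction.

WWBbGgNN gametes: WBGN×4, WBgN×4, WbGN×4, WbgN×4
WwbbGgNn gametes: WbGN×2, WbGn×2, WbgN×2, Wbgn×2, wbGN×2, wbGn×2, wbgN×2, wbgn×2
WWBbGgNN×WwbbGgNn grid (16·16=256): WWBbGGNN=8 WWBbGGNn=8 WWBbGgNN=16 WWBbGgNn=16 WWBbggNN=8 WWBbggNn=8 WWbbGGNN=8 WWbbGGNn=8 WWbbGgNN=16 WWbbGgNn=16 WWbbggNN=8 WWbbggNn=8 WwBbGGNN=8 WwBbGGNn=8 WwBbGgNN=16 WwBbGgNn=16 WwBbggNN=8 WwBbggNn=8 WwbbGGNN=8 WwbbGGNn=8 WwbbGgNN=16 WwbbGgNn=16 WwbbggNN=8 WwbbggNn=8
WWBbGGNN hits 8/256; gcd=8; 8÷8/256÷8 = 1/32

P(WWBbGGNN) = 1/32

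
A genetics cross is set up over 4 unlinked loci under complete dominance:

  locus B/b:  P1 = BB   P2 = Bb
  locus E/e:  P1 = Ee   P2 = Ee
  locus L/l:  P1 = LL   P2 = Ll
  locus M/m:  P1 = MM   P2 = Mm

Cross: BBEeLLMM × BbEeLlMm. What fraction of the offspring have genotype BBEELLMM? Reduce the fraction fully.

BBEeLLMM gametes: BELM×8, BeLM×8
BbEeLlMm gametes: BELM×1, BELm×1, BElM×1, BElm×1, BeLM×1, BeLm×1, BelM×1, Belm×1, bELM×1, bELm×1, bElM×1, bElm×1, beLM×1, beLm×1, belM×1, belm×1
BBEeLLMM×BbEeLlMm grid (16·16=256): BBEELLMM=8 BBEELLMm=8 BBEELlMM=8 BBEELlMm=8 BBEeLLMM=16 BBEeLLMm=16 BBEeLlMM=16 BBEeLlMm=16 BBeeLLMM=8 BBeeLLMm=8 BBeeLlMM=8 BBeeLlMm=8 BbEELLMM=8 BbEELLMm=8 BbEELlMM=8 BbEELlMm=8 BbEeLLMM=16 BbEeLLMm=16 BbEeLlMM=16 BbEeLlMm=16 BbeeLLMM=8 BbeeLLMm=8 BbeeLlMM=8 BbeeLlMm=8
BBEELLMM hits 8/256; gcd=8; 8÷8/256÷8 = 1/32

P(BBEELLMM) = 1/32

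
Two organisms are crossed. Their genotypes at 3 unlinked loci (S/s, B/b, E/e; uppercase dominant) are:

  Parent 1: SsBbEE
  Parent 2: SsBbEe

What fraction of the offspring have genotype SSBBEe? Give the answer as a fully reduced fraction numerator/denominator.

P(SSBBEe) = 1/32

SsBbEE gametes: SBE×2, SbE×2, sBE×2, sbE×2
SsBbEe gametes: SBE×1, SBe×1, SbE×1, Sbe×1, sBE×1, sBe×1, sbE×1, sbe×1
SsBbEE×SsBbEe grid (8·8=64): SSBBEE=2 SSBBEe=2 SSBbEE=4 SSBbEe=4 SSbbEE=2 SSbbEe=2 SsBBEE=4 SsBBEe=4 SsBbEE=8 SsBbEe=8 SsbbEE=4 SsbbEe=4 ssBBEE=2 ssBBEe=2 ssBbEE=4 ssBbEe=4 ssbbEE=2 ssbbEe=2
SSBBEe hits 2/64; gcd=2; 2÷2/64÷2 = 1/32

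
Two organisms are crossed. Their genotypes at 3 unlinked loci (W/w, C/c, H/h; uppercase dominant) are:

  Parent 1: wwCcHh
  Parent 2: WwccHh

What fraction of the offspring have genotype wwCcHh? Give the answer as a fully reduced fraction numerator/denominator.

wwCcHh gametes: wCH×2, wCh×2, wcH×2, wch×2
WwccHh gametes: WcH×2, Wch×2, wcH×2, wch×2
wwCcHh×WwccHh grid (8·8=64): WwCcHH=4 WwCcHh=8 WwCchh=4 WwccHH=4 WwccHh=8 Wwcchh=4 wwCcHH=4 wwCcHh=8 wwCchh=4 wwccHH=4 wwccHh=8 wwcchh=4
wwCcHh hits 8/64; gcd=8; 8÷8/64÷8 = 1/8

P(wwCcHh) = 1/8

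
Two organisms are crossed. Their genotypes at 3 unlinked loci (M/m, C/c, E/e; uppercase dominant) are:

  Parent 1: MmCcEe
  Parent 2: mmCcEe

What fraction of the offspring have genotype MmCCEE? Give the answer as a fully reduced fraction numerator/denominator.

MmCcEe gametes: MCE×1, MCe×1, McE×1, Mce×1, mCE×1, mCe×1, mcE×1, mce×1
mmCcEe gametes: mCE×2, mCe×2, mcE×2, mce×2
MmCcEe×mmCcEe grid (8·8=64): MmCCEE=2 MmCCEe=4 MmCCee=2 MmCcEE=4 MmCcEe=8 MmCcee=4 MmccEE=2 MmccEe=4 Mmccee=2 mmCCEE=2 mmCCEe=4 mmCCee=2 mmCcEE=4 mmCcEe=8 mmCcee=4 mmccEE=2 mmccEe=4 mmccee=2
MmCCEE hits 2/64; gcd=2; 2÷2/64÷2 = 1/32

P(MmCCEE) = 1/32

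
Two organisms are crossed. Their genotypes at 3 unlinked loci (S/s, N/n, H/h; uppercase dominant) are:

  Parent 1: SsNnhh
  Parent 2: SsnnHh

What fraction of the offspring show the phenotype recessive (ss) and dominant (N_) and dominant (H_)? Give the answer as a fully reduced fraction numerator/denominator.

SsNnhh gametes: SNh×2, Snh×2, sNh×2, snh×2
SsnnHh gametes: SnH×2, Snh×2, snH×2, snh×2
SsNnhh×SsnnHh grid (8·8=64): SSNnHh=4 SSNnhh=4 SSnnHh=4 SSnnhh=4 SsNnHh=8 SsNnhh=8 SsnnHh=8 Ssnnhh=8 ssNnHh=4 ssNnhh=4 ssnnHh=4 ssnnhh=4
ss N_ H_ hits 4/64; gcd=4; 4÷4/64÷4 = 1/16

P(ss N_ H_) = 1/16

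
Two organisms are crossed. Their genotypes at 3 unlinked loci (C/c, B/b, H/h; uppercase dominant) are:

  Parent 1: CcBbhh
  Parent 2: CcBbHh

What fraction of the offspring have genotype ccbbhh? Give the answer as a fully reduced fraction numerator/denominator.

CcBbhh gametes: CBh×2, Cbh×2, cBh×2, cbh×2
CcBbHh gametes: CBH×1, CBh×1, CbH×1, Cbh×1, cBH×1, cBh×1, cbH×1, cbh×1
CcBbhh×CcBbHh grid (8·8=64): CCBBHh=2 CCBBhh=2 CCBbHh=4 CCBbhh=4 CCbbHh=2 CCbbhh=2 CcBBHh=4 CcBBhh=4 CcBbHh=8 CcBbhh=8 CcbbHh=4 Ccbbhh=4 ccBBHh=2 ccBBhh=2 ccBbHh=4 ccBbhh=4 ccbbHh=2 ccbbhh=2
ccbbhh hits 2/64; gcd=2; 2÷2/64÷2 = 1/32

P(ccbbhh) = 1/32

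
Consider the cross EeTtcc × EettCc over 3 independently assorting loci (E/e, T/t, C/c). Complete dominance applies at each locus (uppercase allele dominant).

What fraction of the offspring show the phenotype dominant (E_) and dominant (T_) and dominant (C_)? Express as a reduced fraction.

P(E_ T_ C_) = 3/16

EeTtcc gametes: ETc×2, Etc×2, eTc×2, etc×2
EettCc gametes: EtC×2, Etc×2, etC×2, etc×2
EeTtcc×EettCc grid (8·8=64): EETtCc=4 EETtcc=4 EEttCc=4 EEttcc=4 EeTtCc=8 EeTtcc=8 EettCc=8 Eettcc=8 eeTtCc=4 eeTtcc=4 eettCc=4 eettcc=4
E_ T_ C_ hits 12/64; gcd=4; 12÷4/64÷4 = 3/16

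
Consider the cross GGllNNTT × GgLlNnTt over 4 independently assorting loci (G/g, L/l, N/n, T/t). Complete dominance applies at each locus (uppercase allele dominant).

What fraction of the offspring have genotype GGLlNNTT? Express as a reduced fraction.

GGllNNTT gametes: GlNT×16
GgLlNnTt gametes: GLNT×1, GLNt×1, GLnT×1, GLnt×1, GlNT×1, GlNt×1, GlnT×1, Glnt×1, gLNT×1, gLNt×1, gLnT×1, gLnt×1, glNT×1, glNt×1, glnT×1, glnt×1
GGllNNTT×GgLlNnTt grid (16·16=256): GGLlNNTT=16 GGLlNNTt=16 GGLlNnTT=16 GGLlNnTt=16 GGllNNTT=16 GGllNNTt=16 GGllNnTT=16 GGllNnTt=16 GgLlNNTT=16 GgLlNNTt=16 GgLlNnTT=16 GgLlNnTt=16 GgllNNTT=16 GgllNNTt=16 GgllNnTT=16 GgllNnTt=16
GGLlNNTT hits 16/256; gcd=16; 16÷16/256÷16 = 1/16

P(GGLlNNTT) = 1/16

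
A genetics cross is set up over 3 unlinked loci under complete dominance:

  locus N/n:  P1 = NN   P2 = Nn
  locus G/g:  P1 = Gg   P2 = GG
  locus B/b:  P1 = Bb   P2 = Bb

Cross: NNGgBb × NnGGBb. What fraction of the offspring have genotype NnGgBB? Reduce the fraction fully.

P(NnGgBB) = 1/16

NNGgBb gametes: NGB×2, NGb×2, NgB×2, Ngb×2
NnGGBb gametes: NGB×2, NGb×2, nGB×2, nGb×2
NNGgBb×NnGGBb grid (8·8=64): NNGGBB=4 NNGGBb=8 NNGGbb=4 NNGgBB=4 NNGgBb=8 NNGgbb=4 NnGGBB=4 NnGGBb=8 NnGGbb=4 NnGgBB=4 NnGgBb=8 NnGgbb=4
NnGgBB hits 4/64; gcd=4; 4÷4/64÷4 = 1/16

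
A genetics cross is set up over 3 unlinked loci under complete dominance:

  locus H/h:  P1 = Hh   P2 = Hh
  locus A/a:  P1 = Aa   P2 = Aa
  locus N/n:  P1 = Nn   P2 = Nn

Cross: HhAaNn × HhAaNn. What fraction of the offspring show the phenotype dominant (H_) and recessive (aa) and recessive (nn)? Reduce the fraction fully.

P(H_ aa nn) = 3/64

HhAaNn gametes: HAN×1, HAn×1, HaN×1, Han×1, hAN×1, hAn×1, haN×1, han×1
HhAaNn gametes: HAN×1, HAn×1, HaN×1, Han×1, hAN×1, hAn×1, haN×1, han×1
HhAaNn×HhAaNn grid (8·8=64): HHAANN=1 HHAANn=2 HHAAnn=1 HHAaNN=2 HHAaNn=4 HHAann=2 HHaaNN=1 HHaaNn=2 HHaann=1 HhAANN=2 HhAANn=4 HhAAnn=2 HhAaNN=4 HhAaNn=8 HhAann=4 HhaaNN=2 HhaaNn=4 Hhaann=2 hhAANN=1 hhAANn=2 hhAAnn=1 hhAaNN=2 hhAaNn=4 hhAann=2 hhaaNN=1 hhaaNn=2 hhaann=1
H_ aa nn hits 3/64; gcd=1; 3÷1/64÷1 = 3/64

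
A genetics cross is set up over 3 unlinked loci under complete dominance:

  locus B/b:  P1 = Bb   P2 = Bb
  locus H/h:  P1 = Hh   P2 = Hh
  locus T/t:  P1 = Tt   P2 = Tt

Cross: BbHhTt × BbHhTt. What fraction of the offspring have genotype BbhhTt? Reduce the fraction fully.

BbHhTt gametes: BHT×1, BHt×1, BhT×1, Bht×1, bHT×1, bHt×1, bhT×1, bht×1
BbHhTt gametes: BHT×1, BHt×1, BhT×1, Bht×1, bHT×1, bHt×1, bhT×1, bht×1
BbHhTt×BbHhTt grid (8·8=64): BBHHTT=1 BBHHTt=2 BBHHtt=1 BBHhTT=2 BBHhTt=4 BBHhtt=2 BBhhTT=1 BBhhTt=2 BBhhtt=1 BbHHTT=2 BbHHTt=4 BbHHtt=2 BbHhTT=4 BbHhTt=8 BbHhtt=4 BbhhTT=2 BbhhTt=4 Bbhhtt=2 bbHHTT=1 bbHHTt=2 bbHHtt=1 bbHhTT=2 bbHhTt=4 bbHhtt=2 bbhhTT=1 bbhhTt=2 bbhhtt=1
BbhhTt hits 4/64; gcd=4; 4÷4/64÷4 = 1/16

P(BbhhTt) = 1/16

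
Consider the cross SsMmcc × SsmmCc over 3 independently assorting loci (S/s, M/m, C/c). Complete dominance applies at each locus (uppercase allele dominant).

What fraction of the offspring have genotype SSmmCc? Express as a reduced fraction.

P(SSmmCc) = 1/16

SsMmcc gametes: SMc×2, Smc×2, sMc×2, smc×2
SsmmCc gametes: SmC×2, Smc×2, smC×2, smc×2
SsMmcc×SsmmCc grid (8·8=64): SSMmCc=4 SSMmcc=4 SSmmCc=4 SSmmcc=4 SsMmCc=8 SsMmcc=8 SsmmCc=8 Ssmmcc=8 ssMmCc=4 ssMmcc=4 ssmmCc=4 ssmmcc=4
SSmmCc hits 4/64; gcd=4; 4÷4/64÷4 = 1/16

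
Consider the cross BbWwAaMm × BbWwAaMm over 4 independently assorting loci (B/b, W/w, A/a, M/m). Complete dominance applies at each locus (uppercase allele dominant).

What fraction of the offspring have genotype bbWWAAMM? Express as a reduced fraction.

BbWwAaMm gametes: BWAM×1, BWAm×1, BWaM×1, BWam×1, BwAM×1, BwAm×1, BwaM×1, Bwam×1, bWAM×1, bWAm×1, bWaM×1, bWam×1, bwAM×1, bwAm×1, bwaM×1, bwam×1
BbWwAaMm gametes: BWAM×1, BWAm×1, BWaM×1, BWam×1, BwAM×1, BwAm×1, BwaM×1, Bwam×1, bWAM×1, bWAm×1, bWaM×1, bWam×1, bwAM×1, bwAm×1, bwaM×1, bwam×1
BbWwAaMm×BbWwAaMm grid (16·16=256): BBWWAAMM=1 BBWWAAMm=2 BBWWAAmm=1 BBWWAaMM=2 BBWWAaMm=4 BBWWAamm=2 BBWWaaMM=1 BBWWaaMm=2 BBWWaamm=1 BBWwAAMM=2 BBWwAAMm=4 BBWwAAmm=2 BBWwAaMM=4 BBWwAaMm=8 BBWwAamm=4 BBWwaaMM=2 BBWwaaMm=4 BBWwaamm=2 BBwwAAMM=1 BBwwAAMm=2 BBwwAAmm=1 BBwwAaMM=2 BBwwAaMm=4 BBwwAamm=2 BBwwaaMM=1 BBwwaaMm=2 BBwwaamm=1 BbWWAAMM=2 BbWWAAMm=4 BbWWAAmm=2 BbWWAaMM=4 BbWWAaMm=8 BbWWAamm=4 BbWWaaMM=2 BbWWaaMm=4 BbWWaamm=2 BbWwAAMM=4 BbWwAAMm=8 BbWwAAmm=4 BbWwAaMM=8 BbWwAaMm=16 BbWwAamm=8 BbWwaaMM=4 BbWwaaMm=8 BbWwaamm=4 BbwwAAMM=2 BbwwAAMm=4 BbwwAAmm=2 BbwwAaMM=4 BbwwAaMm=8 BbwwAamm=4 BbwwaaMM=2 BbwwaaMm=4 Bbwwaamm=2 bbWWAAMM=1 bbWWAAMm=2 bbWWAAmm=1 bbWWAaMM=2 bbWWAaMm=4 bbWWAamm=2 bbWWaaMM=1 bbWWaaMm=2 bbWWaamm=1 bbWwAAMM=2 bbWwAAMm=4 bbWwAAmm=2 bbWwAaMM=4 bbWwAaMm=8 bbWwAamm=4 bbWwaaMM=2 bbWwaaMm=4 bbWwaamm=2 bbwwAAMM=1 bbwwAAMm=2 bbwwAAmm=1 bbwwAaMM=2 bbwwAaMm=4 bbwwAamm=2 bbwwaaMM=1 bbwwaaMm=2 bbwwaamm=1
bbWWAAMM hits 1/256; gcd=1; 1÷1/256÷1 = 1/256

P(bbWWAAMM) = 1/256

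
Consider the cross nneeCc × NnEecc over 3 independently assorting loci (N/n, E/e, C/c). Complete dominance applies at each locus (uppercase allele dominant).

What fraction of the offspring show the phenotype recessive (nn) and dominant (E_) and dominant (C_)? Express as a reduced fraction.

P(nn E_ C_) = 1/8

nneeCc gametes: neC×4, nec×4
NnEecc gametes: NEc×2, Nec×2, nEc×2, nec×2
nneeCc×NnEecc grid (8·8=64): NnEeCc=8 NnEecc=8 NneeCc=8 Nneecc=8 nnEeCc=8 nnEecc=8 nneeCc=8 nneecc=8
nn E_ C_ hits 8/64; gcd=8; 8÷8/64÷8 = 1/8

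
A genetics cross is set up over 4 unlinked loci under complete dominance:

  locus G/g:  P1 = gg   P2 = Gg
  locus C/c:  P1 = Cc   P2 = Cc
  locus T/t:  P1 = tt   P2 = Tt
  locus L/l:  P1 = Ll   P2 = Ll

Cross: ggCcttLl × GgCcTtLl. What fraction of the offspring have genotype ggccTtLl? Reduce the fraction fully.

P(ggccTtLl) = 1/32

ggCcttLl gametes: gCtL×4, gCtl×4, gctL×4, gctl×4
GgCcTtLl gametes: GCTL×1, GCTl×1, GCtL×1, GCtl×1, GcTL×1, GcTl×1, GctL×1, Gctl×1, gCTL×1, gCTl×1, gCtL×1, gCtl×1, gcTL×1, gcTl×1, gctL×1, gctl×1
ggCcttLl×GgCcTtLl grid (16·16=256): GgCCTtLL=4 GgCCTtLl=8 GgCCTtll=4 GgCCttLL=4 GgCCttLl=8 GgCCttll=4 GgCcTtLL=8 GgCcTtLl=16 GgCcTtll=8 GgCcttLL=8 GgCcttLl=16 GgCcttll=8 GgccTtLL=4 GgccTtLl=8 GgccTtll=4 GgccttLL=4 GgccttLl=8 Ggccttll=4 ggCCTtLL=4 ggCCTtLl=8 ggCCTtll=4 ggCCttLL=4 ggCCttLl=8 ggCCttll=4 ggCcTtLL=8 ggCcTtLl=16 ggCcTtll=8 ggCcttLL=8 ggCcttLl=16 ggCcttll=8 ggccTtLL=4 ggccTtLl=8 ggccTtll=4 ggccttLL=4 ggccttLl=8 ggccttll=4
ggccTtLl hits 8/256; gcd=8; 8÷8/256÷8 = 1/32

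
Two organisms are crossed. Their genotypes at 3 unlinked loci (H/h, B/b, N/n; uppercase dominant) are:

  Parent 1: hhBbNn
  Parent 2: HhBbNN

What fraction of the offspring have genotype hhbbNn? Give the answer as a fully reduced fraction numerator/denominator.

hhBbNn gametes: hBN×2, hBn×2, hbN×2, hbn×2
HhBbNN gametes: HBN×2, HbN×2, hBN×2, hbN×2
hhBbNn×HhBbNN grid (8·8=64): HhBBNN=4 HhBBNn=4 HhBbNN=8 HhBbNn=8 HhbbNN=4 HhbbNn=4 hhBBNN=4 hhBBNn=4 hhBbNN=8 hhBbNn=8 hhbbNN=4 hhbbNn=4
hhbbNn hits 4/64; gcd=4; 4÷4/64÷4 = 1/16

P(hhbbNn) = 1/16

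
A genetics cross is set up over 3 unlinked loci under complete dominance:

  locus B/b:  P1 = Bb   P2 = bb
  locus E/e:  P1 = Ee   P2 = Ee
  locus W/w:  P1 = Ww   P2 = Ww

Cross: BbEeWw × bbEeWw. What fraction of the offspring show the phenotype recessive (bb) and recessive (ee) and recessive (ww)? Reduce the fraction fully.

P(bb ee ww) = 1/32

BbEeWw gametes: BEW×1, BEw×1, BeW×1, Bew×1, bEW×1, bEw×1, beW×1, bew×1
bbEeWw gametes: bEW×2, bEw×2, beW×2, bew×2
BbEeWw×bbEeWw grid (8·8=64): BbEEWW=2 BbEEWw=4 BbEEww=2 BbEeWW=4 BbEeWw=8 BbEeww=4 BbeeWW=2 BbeeWw=4 Bbeeww=2 bbEEWW=2 bbEEWw=4 bbEEww=2 bbEeWW=4 bbEeWw=8 bbEeww=4 bbeeWW=2 bbeeWw=4 bbeeww=2
bb ee ww hits 2/64; gcd=2; 2÷2/64÷2 = 1/32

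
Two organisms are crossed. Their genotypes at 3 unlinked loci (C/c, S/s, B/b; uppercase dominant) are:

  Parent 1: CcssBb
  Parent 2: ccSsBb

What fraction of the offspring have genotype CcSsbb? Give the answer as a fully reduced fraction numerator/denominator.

CcssBb gametes: CsB×2, Csb×2, csB×2, csb×2
ccSsBb gametes: cSB×2, cSb×2, csB×2, csb×2
CcssBb×ccSsBb grid (8·8=64): CcSsBB=4 CcSsBb=8 CcSsbb=4 CcssBB=4 CcssBb=8 Ccssbb=4 ccSsBB=4 ccSsBb=8 ccSsbb=4 ccssBB=4 ccssBb=8 ccssbb=4
CcSsbb hits 4/64; gcd=4; 4÷4/64÷4 = 1/16

P(CcSsbb) = 1/16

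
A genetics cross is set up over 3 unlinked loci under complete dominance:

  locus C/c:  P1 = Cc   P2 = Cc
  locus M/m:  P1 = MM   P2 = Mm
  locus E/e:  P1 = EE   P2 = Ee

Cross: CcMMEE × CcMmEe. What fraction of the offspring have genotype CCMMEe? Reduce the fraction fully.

P(CCMMEe) = 1/16

CcMMEE gametes: CME×4, cME×4
CcMmEe gametes: CME×1, CMe×1, CmE×1, Cme×1, cME×1, cMe×1, cmE×1, cme×1
CcMMEE×CcMmEe grid (8·8=64): CCMMEE=4 CCMMEe=4 CCMmEE=4 CCMmEe=4 CcMMEE=8 CcMMEe=8 CcMmEE=8 CcMmEe=8 ccMMEE=4 ccMMEe=4 ccMmEE=4 ccMmEe=4
CCMMEe hits 4/64; gcd=4; 4÷4/64÷4 = 1/16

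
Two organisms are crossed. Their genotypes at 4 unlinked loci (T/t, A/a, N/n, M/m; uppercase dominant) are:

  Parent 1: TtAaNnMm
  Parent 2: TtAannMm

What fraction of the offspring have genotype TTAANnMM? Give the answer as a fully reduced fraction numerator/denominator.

TtAaNnMm gametes: TANM×1, TANm×1, TAnM×1, TAnm×1, TaNM×1, TaNm×1, TanM×1, Tanm×1, tANM×1, tANm×1, tAnM×1, tAnm×1, taNM×1, taNm×1, tanM×1, tanm×1
TtAannMm gametes: TAnM×2, TAnm×2, TanM×2, Tanm×2, tAnM×2, tAnm×2, tanM×2, tanm×2
TtAaNnMm×TtAannMm grid (16·16=256): TTAANnMM=2 TTAANnMm=4 TTAANnmm=2 TTAAnnMM=2 TTAAnnMm=4 TTAAnnmm=2 TTAaNnMM=4 TTAaNnMm=8 TTAaNnmm=4 TTAannMM=4 TTAannMm=8 TTAannmm=4 TTaaNnMM=2 TTaaNnMm=4 TTaaNnmm=2 TTaannMM=2 TTaannMm=4 TTaannmm=2 TtAANnMM=4 TtAANnMm=8 TtAANnmm=4 TtAAnnMM=4 TtAAnnMm=8 TtAAnnmm=4 TtAaNnMM=8 TtAaNnMm=16 TtAaNnmm=8 TtAannMM=8 TtAannMm=16 TtAannmm=8 TtaaNnMM=4 TtaaNnMm=8 TtaaNnmm=4 TtaannMM=4 TtaannMm=8 Ttaannmm=4 ttAANnMM=2 ttAANnMm=4 ttAANnmm=2 ttAAnnMM=2 ttAAnnMm=4 ttAAnnmm=2 ttAaNnMM=4 ttAaNnMm=8 ttAaNnmm=4 ttAannMM=4 ttAannMm=8 ttAannmm=4 ttaaNnMM=2 ttaaNnMm=4 ttaaNnmm=2 ttaannMM=2 ttaannMm=4 ttaannmm=2
TTAANnMM hits 2/256; gcd=2; 2÷2/256÷2 = 1/128

P(TTAANnMM) = 1/128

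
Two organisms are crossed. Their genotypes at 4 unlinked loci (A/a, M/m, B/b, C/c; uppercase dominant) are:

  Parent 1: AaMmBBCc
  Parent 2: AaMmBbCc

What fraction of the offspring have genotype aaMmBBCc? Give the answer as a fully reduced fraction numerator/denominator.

AaMmBBCc gametes: AMBC×2, AMBc×2, AmBC×2, AmBc×2, aMBC×2, aMBc×2, amBC×2, amBc×2
AaMmBbCc gametes: AMBC×1, AMBc×1, AMbC×1, AMbc×1, AmBC×1, AmBc×1, AmbC×1, Ambc×1, aMBC×1, aMBc×1, aMbC×1, aMbc×1, amBC×1, amBc×1, ambC×1, ambc×1
AaMmBBCc×AaMmBbCc grid (16·16=256): AAMMBBCC=2 AAMMBBCc=4 AAMMBBcc=2 AAMMBbCC=2 AAMMBbCc=4 AAMMBbcc=2 AAMmBBCC=4 AAMmBBCc=8 AAMmBBcc=4 AAMmBbCC=4 AAMmBbCc=8 AAMmBbcc=4 AAmmBBCC=2 AAmmBBCc=4 AAmmBBcc=2 AAmmBbCC=2 AAmmBbCc=4 AAmmBbcc=2 AaMMBBCC=4 AaMMBBCc=8 AaMMBBcc=4 AaMMBbCC=4 AaMMBbCc=8 AaMMBbcc=4 AaMmBBCC=8 AaMmBBCc=16 AaMmBBcc=8 AaMmBbCC=8 AaMmBbCc=16 AaMmBbcc=8 AammBBCC=4 AammBBCc=8 AammBBcc=4 AammBbCC=4 AammBbCc=8 AammBbcc=4 aaMMBBCC=2 aaMMBBCc=4 aaMMBBcc=2 aaMMBbCC=2 aaMMBbCc=4 aaMMBbcc=2 aaMmBBCC=4 aaMmBBCc=8 aaMmBBcc=4 aaMmBbCC=4 aaMmBbCc=8 aaMmBbcc=4 aammBBCC=2 aammBBCc=4 aammBBcc=2 aammBbCC=2 aammBbCc=4 aammBbcc=2
aaMmBBCc hits 8/256; gcd=8; 8÷8/256÷8 = 1/32

P(aaMmBBCc) = 1/32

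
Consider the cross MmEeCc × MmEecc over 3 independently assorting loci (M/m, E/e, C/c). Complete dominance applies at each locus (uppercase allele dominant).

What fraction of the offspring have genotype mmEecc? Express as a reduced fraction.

P(mmEecc) = 1/16

MmEeCc gametes: MEC×1, MEc×1, MeC×1, Mec×1, mEC×1, mEc×1, meC×1, mec×1
MmEecc gametes: MEc×2, Mec×2, mEc×2, mec×2
MmEeCc×MmEecc grid (8·8=64): MMEECc=2 MMEEcc=2 MMEeCc=4 MMEecc=4 MMeeCc=2 MMeecc=2 MmEECc=4 MmEEcc=4 MmEeCc=8 MmEecc=8 MmeeCc=4 Mmeecc=4 mmEECc=2 mmEEcc=2 mmEeCc=4 mmEecc=4 mmeeCc=2 mmeecc=2
mmEecc hits 4/64; gcd=4; 4÷4/64÷4 = 1/16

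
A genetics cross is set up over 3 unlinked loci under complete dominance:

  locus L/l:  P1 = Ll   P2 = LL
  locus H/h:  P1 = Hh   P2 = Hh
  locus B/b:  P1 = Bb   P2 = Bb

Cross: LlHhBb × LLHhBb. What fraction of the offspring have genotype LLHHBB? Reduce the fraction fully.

P(LLHHBB) = 1/32

LlHhBb gametes: LHB×1, LHb×1, LhB×1, Lhb×1, lHB×1, lHb×1, lhB×1, lhb×1
LLHhBb gametes: LHB×2, LHb×2, LhB×2, Lhb×2
LlHhBb×LLHhBb grid (8·8=64): LLHHBB=2 LLHHBb=4 LLHHbb=2 LLHhBB=4 LLHhBb=8 LLHhbb=4 LLhhBB=2 LLhhBb=4 LLhhbb=2 LlHHBB=2 LlHHBb=4 LlHHbb=2 LlHhBB=4 LlHhBb=8 LlHhbb=4 LlhhBB=2 LlhhBb=4 Llhhbb=2
LLHHBB hits 2/64; gcd=2; 2÷2/64÷2 = 1/32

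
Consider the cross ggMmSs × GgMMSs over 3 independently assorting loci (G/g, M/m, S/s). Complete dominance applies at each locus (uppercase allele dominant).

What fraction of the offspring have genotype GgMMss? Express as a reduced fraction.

P(GgMMss) = 1/16

ggMmSs gametes: gMS×2, gMs×2, gmS×2, gms×2
GgMMSs gametes: GMS×2, GMs×2, gMS×2, gMs×2
ggMmSs×GgMMSs grid (8·8=64): GgMMSS=4 GgMMSs=8 GgMMss=4 GgMmSS=4 GgMmSs=8 GgMmss=4 ggMMSS=4 ggMMSs=8 ggMMss=4 ggMmSS=4 ggMmSs=8 ggMmss=4
GgMMss hits 4/64; gcd=4; 4÷4/64÷4 = 1/16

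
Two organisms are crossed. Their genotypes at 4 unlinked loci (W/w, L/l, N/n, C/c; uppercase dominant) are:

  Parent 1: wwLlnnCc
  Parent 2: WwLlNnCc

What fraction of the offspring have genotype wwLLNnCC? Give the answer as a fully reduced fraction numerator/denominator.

wwLlnnCc gametes: wLnC×4, wLnc×4, wlnC×4, wlnc×4
WwLlNnCc gametes: WLNC×1, WLNc×1, WLnC×1, WLnc×1, WlNC×1, WlNc×1, WlnC×1, Wlnc×1, wLNC×1, wLNc×1, wLnC×1, wLnc×1, wlNC×1, wlNc×1, wlnC×1, wlnc×1
wwLlnnCc×WwLlNnCc grid (16·16=256): WwLLNnCC=4 WwLLNnCc=8 WwLLNncc=4 WwLLnnCC=4 WwLLnnCc=8 WwLLnncc=4 WwLlNnCC=8 WwLlNnCc=16 WwLlNncc=8 WwLlnnCC=8 WwLlnnCc=16 WwLlnncc=8 WwllNnCC=4 WwllNnCc=8 WwllNncc=4 WwllnnCC=4 WwllnnCc=8 Wwllnncc=4 wwLLNnCC=4 wwLLNnCc=8 wwLLNncc=4 wwLLnnCC=4 wwLLnnCc=8 wwLLnncc=4 wwLlNnCC=8 wwLlNnCc=16 wwLlNncc=8 wwLlnnCC=8 wwLlnnCc=16 wwLlnncc=8 wwllNnCC=4 wwllNnCc=8 wwllNncc=4 wwllnnCC=4 wwllnnCc=8 wwllnncc=4
wwLLNnCC hits 4/256; gcd=4; 4÷4/256÷4 = 1/64

P(wwLLNnCC) = 1/64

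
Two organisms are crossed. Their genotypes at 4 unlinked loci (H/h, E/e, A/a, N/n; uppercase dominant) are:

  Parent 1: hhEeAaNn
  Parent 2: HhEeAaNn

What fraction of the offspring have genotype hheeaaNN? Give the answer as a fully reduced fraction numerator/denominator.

P(hheeaaNN) = 1/128

hhEeAaNn gametes: hEAN×2, hEAn×2, hEaN×2, hEan×2, heAN×2, heAn×2, heaN×2, hean×2
HhEeAaNn gametes: HEAN×1, HEAn×1, HEaN×1, HEan×1, HeAN×1, HeAn×1, HeaN×1, Hean×1, hEAN×1, hEAn×1, hEaN×1, hEan×1, heAN×1, heAn×1, heaN×1, hean×1
hhEeAaNn×HhEeAaNn grid (16·16=256): HhEEAANN=2 HhEEAANn=4 HhEEAAnn=2 HhEEAaNN=4 HhEEAaNn=8 HhEEAann=4 HhEEaaNN=2 HhEEaaNn=4 HhEEaann=2 HhEeAANN=4 HhEeAANn=8 HhEeAAnn=4 HhEeAaNN=8 HhEeAaNn=16 HhEeAann=8 HhEeaaNN=4 HhEeaaNn=8 HhEeaann=4 HheeAANN=2 HheeAANn=4 HheeAAnn=2 HheeAaNN=4 HheeAaNn=8 HheeAann=4 HheeaaNN=2 HheeaaNn=4 Hheeaann=2 hhEEAANN=2 hhEEAANn=4 hhEEAAnn=2 hhEEAaNN=4 hhEEAaNn=8 hhEEAann=4 hhEEaaNN=2 hhEEaaNn=4 hhEEaann=2 hhEeAANN=4 hhEeAANn=8 hhEeAAnn=4 hhEeAaNN=8 hhEeAaNn=16 hhEeAann=8 hhEeaaNN=4 hhEeaaNn=8 hhEeaann=4 hheeAANN=2 hheeAANn=4 hheeAAnn=2 hheeAaNN=4 hheeAaNn=8 hheeAann=4 hheeaaNN=2 hheeaaNn=4 hheeaann=2
hheeaaNN hits 2/256; gcd=2; 2÷2/256÷2 = 1/128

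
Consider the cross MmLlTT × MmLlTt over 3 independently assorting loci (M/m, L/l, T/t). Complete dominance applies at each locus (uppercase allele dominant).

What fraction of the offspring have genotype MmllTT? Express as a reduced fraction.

MmLlTT gametes: MLT×2, MlT×2, mLT×2, mlT×2
MmLlTt gametes: MLT×1, MLt×1, MlT×1, Mlt×1, mLT×1, mLt×1, mlT×1, mlt×1
MmLlTT×MmLlTt grid (8·8=64): MMLLTT=2 MMLLTt=2 MMLlTT=4 MMLlTt=4 MMllTT=2 MMllTt=2 MmLLTT=4 MmLLTt=4 MmLlTT=8 MmLlTt=8 MmllTT=4 MmllTt=4 mmLLTT=2 mmLLTt=2 mmLlTT=4 mmLlTt=4 mmllTT=2 mmllTt=2
MmllTT hits 4/64; gcd=4; 4÷4/64÷4 = 1/16

P(MmllTT) = 1/16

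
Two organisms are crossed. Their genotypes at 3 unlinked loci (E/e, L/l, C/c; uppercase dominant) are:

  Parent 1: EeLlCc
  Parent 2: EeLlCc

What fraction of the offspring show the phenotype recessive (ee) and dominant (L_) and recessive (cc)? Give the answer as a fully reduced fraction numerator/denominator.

P(ee L_ cc) = 3/64

EeLlCc gametes: ELC×1, ELc×1, ElC×1, Elc×1, eLC×1, eLc×1, elC×1, elc×1
EeLlCc gametes: ELC×1, ELc×1, ElC×1, Elc×1, eLC×1, eLc×1, elC×1, elc×1
EeLlCc×EeLlCc grid (8·8=64): EELLCC=1 EELLCc=2 EELLcc=1 EELlCC=2 EELlCc=4 EELlcc=2 EEllCC=1 EEllCc=2 EEllcc=1 EeLLCC=2 EeLLCc=4 EeLLcc=2 EeLlCC=4 EeLlCc=8 EeLlcc=4 EellCC=2 EellCc=4 Eellcc=2 eeLLCC=1 eeLLCc=2 eeLLcc=1 eeLlCC=2 eeLlCc=4 eeLlcc=2 eellCC=1 eellCc=2 eellcc=1
ee L_ cc hits 3/64; gcd=1; 3÷1/64÷1 = 3/64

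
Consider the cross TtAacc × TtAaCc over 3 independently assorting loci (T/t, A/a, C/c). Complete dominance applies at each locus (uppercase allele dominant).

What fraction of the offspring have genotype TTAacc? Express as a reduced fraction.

TtAacc gametes: TAc×2, Tac×2, tAc×2, tac×2
TtAaCc gametes: TAC×1, TAc×1, TaC×1, Tac×1, tAC×1, tAc×1, taC×1, tac×1
TtAacc×TtAaCc grid (8·8=64): TTAACc=2 TTAAcc=2 TTAaCc=4 TTAacc=4 TTaaCc=2 TTaacc=2 TtAACc=4 TtAAcc=4 TtAaCc=8 TtAacc=8 TtaaCc=4 Ttaacc=4 ttAACc=2 ttAAcc=2 ttAaCc=4 ttAacc=4 ttaaCc=2 ttaacc=2
TTAacc hits 4/64; gcd=4; 4÷4/64÷4 = 1/16

P(TTAacc) = 1/16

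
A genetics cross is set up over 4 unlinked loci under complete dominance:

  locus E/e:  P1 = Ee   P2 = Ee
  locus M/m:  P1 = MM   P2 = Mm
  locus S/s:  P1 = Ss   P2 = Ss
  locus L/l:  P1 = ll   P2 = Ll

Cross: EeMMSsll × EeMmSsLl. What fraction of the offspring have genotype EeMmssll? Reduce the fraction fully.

P(EeMmssll) = 1/32

EeMMSsll gametes: EMSl×4, EMsl×4, eMSl×4, eMsl×4
EeMmSsLl gametes: EMSL×1, EMSl×1, EMsL×1, EMsl×1, EmSL×1, EmSl×1, EmsL×1, Emsl×1, eMSL×1, eMSl×1, eMsL×1, eMsl×1, emSL×1, emSl×1, emsL×1, emsl×1
EeMMSsll×EeMmSsLl grid (16·16=256): EEMMSSLl=4 EEMMSSll=4 EEMMSsLl=8 EEMMSsll=8 EEMMssLl=4 EEMMssll=4 EEMmSSLl=4 EEMmSSll=4 EEMmSsLl=8 EEMmSsll=8 EEMmssLl=4 EEMmssll=4 EeMMSSLl=8 EeMMSSll=8 EeMMSsLl=16 EeMMSsll=16 EeMMssLl=8 EeMMssll=8 EeMmSSLl=8 EeMmSSll=8 EeMmSsLl=16 EeMmSsll=16 EeMmssLl=8 EeMmssll=8 eeMMSSLl=4 eeMMSSll=4 eeMMSsLl=8 eeMMSsll=8 eeMMssLl=4 eeMMssll=4 eeMmSSLl=4 eeMmSSll=4 eeMmSsLl=8 eeMmSsll=8 eeMmssLl=4 eeMmssll=4
EeMmssll hits 8/256; gcd=8; 8÷8/256÷8 = 1/32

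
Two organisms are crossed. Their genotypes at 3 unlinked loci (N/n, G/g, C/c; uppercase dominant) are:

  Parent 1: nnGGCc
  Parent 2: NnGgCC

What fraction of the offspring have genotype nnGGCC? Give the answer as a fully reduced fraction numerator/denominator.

nnGGCc gametes: nGC×4, nGc×4
NnGgCC gametes: NGC×2, NgC×2, nGC×2, ngC×2
nnGGCc×NnGgCC grid (8·8=64): NnGGCC=8 NnGGCc=8 NnGgCC=8 NnGgCc=8 nnGGCC=8 nnGGCc=8 nnGgCC=8 nnGgCc=8
nnGGCC hits 8/64; gcd=8; 8÷8/64÷8 = 1/8

P(nnGGCC) = 1/8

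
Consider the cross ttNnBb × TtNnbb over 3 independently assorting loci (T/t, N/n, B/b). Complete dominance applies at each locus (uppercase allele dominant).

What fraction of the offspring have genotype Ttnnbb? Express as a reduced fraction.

ttNnBb gametes: tNB×2, tNb×2, tnB×2, tnb×2
TtNnbb gametes: TNb×2, Tnb×2, tNb×2, tnb×2
ttNnBb×TtNnbb grid (8·8=64): TtNNBb=4 TtNNbb=4 TtNnBb=8 TtNnbb=8 TtnnBb=4 Ttnnbb=4 ttNNBb=4 ttNNbb=4 ttNnBb=8 ttNnbb=8 ttnnBb=4 ttnnbb=4
Ttnnbb hits 4/64; gcd=4; 4÷4/64÷4 = 1/16

P(Ttnnbb) = 1/16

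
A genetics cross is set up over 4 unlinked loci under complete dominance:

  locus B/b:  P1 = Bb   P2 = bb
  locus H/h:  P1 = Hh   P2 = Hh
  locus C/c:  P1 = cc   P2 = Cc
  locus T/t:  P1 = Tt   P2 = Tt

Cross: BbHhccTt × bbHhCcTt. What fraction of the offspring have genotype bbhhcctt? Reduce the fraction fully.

BbHhccTt gametes: BHcT×2, BHct×2, BhcT×2, Bhct×2, bHcT×2, bHct×2, bhcT×2, bhct×2
bbHhCcTt gametes: bHCT×2, bHCt×2, bHcT×2, bHct×2, bhCT×2, bhCt×2, bhcT×2, bhct×2
BbHhccTt×bbHhCcTt grid (16·16=256): BbHHCcTT=4 BbHHCcTt=8 BbHHCctt=4 BbHHccTT=4 BbHHccTt=8 BbHHcctt=4 BbHhCcTT=8 BbHhCcTt=16 BbHhCctt=8 BbHhccTT=8 BbHhccTt=16 BbHhcctt=8 BbhhCcTT=4 BbhhCcTt=8 BbhhCctt=4 BbhhccTT=4 BbhhccTt=8 Bbhhcctt=4 bbHHCcTT=4 bbHHCcTt=8 bbHHCctt=4 bbHHccTT=4 bbHHccTt=8 bbHHcctt=4 bbHhCcTT=8 bbHhCcTt=16 bbHhCctt=8 bbHhccTT=8 bbHhccTt=16 bbHhcctt=8 bbhhCcTT=4 bbhhCcTt=8 bbhhCctt=4 bbhhccTT=4 bbhhccTt=8 bbhhcctt=4
bbhhcctt hits 4/256; gcd=4; 4÷4/256÷4 = 1/64

P(bbhhcctt) = 1/64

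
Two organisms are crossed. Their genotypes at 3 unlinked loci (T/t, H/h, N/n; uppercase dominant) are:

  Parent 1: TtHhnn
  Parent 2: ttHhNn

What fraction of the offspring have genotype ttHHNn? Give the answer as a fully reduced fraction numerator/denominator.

TtHhnn gametes: THn×2, Thn×2, tHn×2, thn×2
ttHhNn gametes: tHN×2, tHn×2, thN×2, thn×2
TtHhnn×ttHhNn grid (8·8=64): TtHHNn=4 TtHHnn=4 TtHhNn=8 TtHhnn=8 TthhNn=4 Tthhnn=4 ttHHNn=4 ttHHnn=4 ttHhNn=8 ttHhnn=8 tthhNn=4 tthhnn=4
ttHHNn hits 4/64; gcd=4; 4÷4/64÷4 = 1/16

P(ttHHNn) = 1/16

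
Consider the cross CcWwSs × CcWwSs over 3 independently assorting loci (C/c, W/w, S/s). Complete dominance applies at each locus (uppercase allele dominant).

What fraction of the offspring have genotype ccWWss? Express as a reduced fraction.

P(ccWWss) = 1/64

CcWwSs gametes: CWS×1, CWs×1, CwS×1, Cws×1, cWS×1, cWs×1, cwS×1, cws×1
CcWwSs gametes: CWS×1, CWs×1, CwS×1, Cws×1, cWS×1, cWs×1, cwS×1, cws×1
CcWwSs×CcWwSs grid (8·8=64): CCWWSS=1 CCWWSs=2 CCWWss=1 CCWwSS=2 CCWwSs=4 CCWwss=2 CCwwSS=1 CCwwSs=2 CCwwss=1 CcWWSS=2 CcWWSs=4 CcWWss=2 CcWwSS=4 CcWwSs=8 CcWwss=4 CcwwSS=2 CcwwSs=4 Ccwwss=2 ccWWSS=1 ccWWSs=2 ccWWss=1 ccWwSS=2 ccWwSs=4 ccWwss=2 ccwwSS=1 ccwwSs=2 ccwwss=1
ccWWss hits 1/64; gcd=1; 1÷1/64÷1 = 1/64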